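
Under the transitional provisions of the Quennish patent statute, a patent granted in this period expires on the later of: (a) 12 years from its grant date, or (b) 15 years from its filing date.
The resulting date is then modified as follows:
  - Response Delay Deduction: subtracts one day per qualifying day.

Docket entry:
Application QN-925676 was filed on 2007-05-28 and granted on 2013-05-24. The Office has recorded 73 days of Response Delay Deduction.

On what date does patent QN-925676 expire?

March 12, 2025

(a) grant + 12 years → 24 May 2025.
(b) filing + 15 years → 28 May 2022.
Later of the two: 24 May 2025.
Response Delay Deduction: −73 days → 12 March 2025.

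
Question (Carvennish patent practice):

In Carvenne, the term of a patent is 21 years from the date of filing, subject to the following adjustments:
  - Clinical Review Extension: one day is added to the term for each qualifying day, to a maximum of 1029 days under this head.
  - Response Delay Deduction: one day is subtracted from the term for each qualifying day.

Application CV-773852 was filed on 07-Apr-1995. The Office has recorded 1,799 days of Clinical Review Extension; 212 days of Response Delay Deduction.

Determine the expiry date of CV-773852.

July 3, 2018

Base term: filing date + 21 years → 7 April 2016.
Clinical Review Extension: 1799 days claimed exceeds the 1029-day cap, so +1029 days → 31 January 2019.
Response Delay Deduction: −212 days → 3 July 2018.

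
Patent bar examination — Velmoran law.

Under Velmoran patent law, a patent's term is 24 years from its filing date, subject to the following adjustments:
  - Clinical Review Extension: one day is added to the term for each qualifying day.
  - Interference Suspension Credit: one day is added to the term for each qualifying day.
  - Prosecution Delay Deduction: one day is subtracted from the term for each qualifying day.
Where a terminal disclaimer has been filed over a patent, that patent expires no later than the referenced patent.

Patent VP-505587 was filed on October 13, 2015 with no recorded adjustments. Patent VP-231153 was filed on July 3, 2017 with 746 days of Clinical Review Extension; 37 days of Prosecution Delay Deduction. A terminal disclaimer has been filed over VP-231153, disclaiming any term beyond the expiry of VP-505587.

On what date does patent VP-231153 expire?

Natural term of VP-231153:
  Base: filing + 24 years → 3 July 2041.
  Clinical Review Extension: +746 days → 19 July 2043.
  Prosecution Delay Deduction: −37 days → 12 June 2043.
Expiry of referenced patent VP-505587:
  Base: filing + 24 years → 13 October 2039.
Terminal disclaimer: VP-231153 expires on the earlier of 12 June 2043 and 13 October 2039.

2039-10-13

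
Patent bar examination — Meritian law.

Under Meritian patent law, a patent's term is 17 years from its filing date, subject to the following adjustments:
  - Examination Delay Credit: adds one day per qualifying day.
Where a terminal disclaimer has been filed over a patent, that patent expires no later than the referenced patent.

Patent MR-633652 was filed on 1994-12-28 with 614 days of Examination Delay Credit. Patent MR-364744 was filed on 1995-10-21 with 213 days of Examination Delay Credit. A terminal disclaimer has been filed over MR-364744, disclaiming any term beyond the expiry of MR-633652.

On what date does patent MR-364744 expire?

Natural term of MR-364744:
  Base: filing + 17 years → 21 October 2012.
  Examination Delay Credit: +213 days → 22 May 2013.
Expiry of referenced patent MR-633652:
  Base: filing + 17 years → 28 December 2011.
  Examination Delay Credit: +614 days → 2 September 2013.
Terminal disclaimer: MR-364744 expires on the earlier of 22 May 2013 and 2 September 2013.

2013-05-22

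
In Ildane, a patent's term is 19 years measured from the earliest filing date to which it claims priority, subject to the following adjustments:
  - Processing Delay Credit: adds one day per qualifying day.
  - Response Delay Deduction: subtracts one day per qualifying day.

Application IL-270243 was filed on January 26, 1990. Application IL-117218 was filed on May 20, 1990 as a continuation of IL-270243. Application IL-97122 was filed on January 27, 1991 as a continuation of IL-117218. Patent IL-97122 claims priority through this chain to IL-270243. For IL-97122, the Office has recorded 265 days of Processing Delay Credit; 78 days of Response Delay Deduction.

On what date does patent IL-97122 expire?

Earliest priority filing: 26 January 1990.
Base term: 26 January 1990 + 19 years → 26 January 2009.
Processing Delay Credit: +265 days → 18 October 2009.
Response Delay Deduction: −78 days → 1 August 2009.

2009-08-01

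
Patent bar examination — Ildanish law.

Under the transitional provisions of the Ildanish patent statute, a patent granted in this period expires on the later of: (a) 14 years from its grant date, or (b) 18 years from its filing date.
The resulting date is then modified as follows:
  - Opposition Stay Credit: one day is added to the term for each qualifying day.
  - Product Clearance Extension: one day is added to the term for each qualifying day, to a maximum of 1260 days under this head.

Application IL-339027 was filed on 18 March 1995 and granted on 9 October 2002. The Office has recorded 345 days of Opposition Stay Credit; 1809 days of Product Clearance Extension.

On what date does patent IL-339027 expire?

(a) grant + 14 years → 9 October 2016.
(b) filing + 18 years → 18 March 2013.
Later of the two: 9 October 2016.
Opposition Stay Credit: +345 days → 19 September 2017.
Product Clearance Extension: 1809 days claimed exceeds the 1260-day cap, so +1260 days → 2 March 2021.

March 2, 2021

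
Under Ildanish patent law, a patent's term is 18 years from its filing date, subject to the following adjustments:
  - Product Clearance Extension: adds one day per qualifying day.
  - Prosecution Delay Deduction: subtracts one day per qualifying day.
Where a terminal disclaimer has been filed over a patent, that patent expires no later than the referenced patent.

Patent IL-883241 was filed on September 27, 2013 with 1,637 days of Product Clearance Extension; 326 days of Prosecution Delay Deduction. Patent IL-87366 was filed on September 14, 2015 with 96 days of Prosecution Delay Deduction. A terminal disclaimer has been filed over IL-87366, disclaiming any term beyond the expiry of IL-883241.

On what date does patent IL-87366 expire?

June 10, 2033

Natural term of IL-87366:
  Base: filing + 18 years → 14 September 2033.
  Prosecution Delay Deduction: −96 days → 10 June 2033.
Expiry of referenced patent IL-883241:
  Base: filing + 18 years → 27 September 2031.
  Product Clearance Extension: +1637 days → 21 March 2036.
  Prosecution Delay Deduction: −326 days → 30 April 2035.
Terminal disclaimer: IL-87366 expires on the earlier of 10 June 2033 and 30 April 2035.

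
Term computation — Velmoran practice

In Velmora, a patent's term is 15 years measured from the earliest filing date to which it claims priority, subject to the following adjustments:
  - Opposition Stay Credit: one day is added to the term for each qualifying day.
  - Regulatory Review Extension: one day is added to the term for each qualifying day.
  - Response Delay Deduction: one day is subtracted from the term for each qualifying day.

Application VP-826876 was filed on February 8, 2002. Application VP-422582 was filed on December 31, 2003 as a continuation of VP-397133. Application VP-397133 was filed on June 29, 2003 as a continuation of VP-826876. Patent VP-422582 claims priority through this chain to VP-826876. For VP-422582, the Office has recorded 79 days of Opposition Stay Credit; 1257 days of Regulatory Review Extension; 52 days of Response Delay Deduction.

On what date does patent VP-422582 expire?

August 15, 2020

Earliest priority filing: 8 February 2002.
Base term: 8 February 2002 + 15 years → 8 February 2017.
Opposition Stay Credit: +79 days → 28 April 2017.
Regulatory Review Extension: +1257 days → 6 October 2020.
Response Delay Deduction: −52 days → 15 August 2020.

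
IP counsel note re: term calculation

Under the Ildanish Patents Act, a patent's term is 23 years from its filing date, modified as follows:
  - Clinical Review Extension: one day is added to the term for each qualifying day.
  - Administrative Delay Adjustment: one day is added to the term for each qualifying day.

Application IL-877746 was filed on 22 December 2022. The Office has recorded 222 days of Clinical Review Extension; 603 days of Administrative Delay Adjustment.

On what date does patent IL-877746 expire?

2048-03-26

Base term: filing date + 23 years → 22 December 2045.
Clinical Review Extension: +222 days → 1 August 2046.
Administrative Delay Adjustment: +603 days → 26 March 2048.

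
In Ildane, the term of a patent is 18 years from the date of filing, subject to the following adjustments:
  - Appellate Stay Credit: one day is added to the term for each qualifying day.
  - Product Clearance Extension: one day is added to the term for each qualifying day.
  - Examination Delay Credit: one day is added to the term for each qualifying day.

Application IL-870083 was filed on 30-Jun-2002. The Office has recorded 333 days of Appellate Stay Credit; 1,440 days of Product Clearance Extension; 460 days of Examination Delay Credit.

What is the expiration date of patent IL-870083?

Base term: filing date + 18 years → 30 June 2020.
Appellate Stay Credit: +333 days → 29 May 2021.
Product Clearance Extension: +1440 days → 8 May 2025.
Examination Delay Credit: +460 days → 11 August 2026.

August 11, 2026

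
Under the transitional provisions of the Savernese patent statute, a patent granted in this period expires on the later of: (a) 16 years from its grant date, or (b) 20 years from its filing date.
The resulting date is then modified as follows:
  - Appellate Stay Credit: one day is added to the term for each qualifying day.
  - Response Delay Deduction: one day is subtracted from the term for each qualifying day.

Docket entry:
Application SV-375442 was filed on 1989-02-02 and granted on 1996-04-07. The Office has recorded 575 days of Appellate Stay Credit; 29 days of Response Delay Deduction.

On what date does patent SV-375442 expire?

October 5, 2013

(a) grant + 16 years → 7 April 2012.
(b) filing + 20 years → 2 February 2009.
Later of the two: 7 April 2012.
Appellate Stay Credit: +575 days → 3 November 2013.
Response Delay Deduction: −29 days → 5 October 2013.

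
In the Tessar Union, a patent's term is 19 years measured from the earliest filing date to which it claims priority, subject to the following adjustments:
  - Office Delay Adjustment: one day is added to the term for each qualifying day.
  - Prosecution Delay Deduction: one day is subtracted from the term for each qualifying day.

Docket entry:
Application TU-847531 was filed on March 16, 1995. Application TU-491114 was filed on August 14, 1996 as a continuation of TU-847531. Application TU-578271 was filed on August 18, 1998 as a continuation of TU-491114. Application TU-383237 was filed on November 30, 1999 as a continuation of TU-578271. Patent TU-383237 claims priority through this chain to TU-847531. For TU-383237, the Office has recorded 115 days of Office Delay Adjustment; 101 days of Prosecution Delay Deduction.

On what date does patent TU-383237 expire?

2014-03-30

Earliest priority filing: 16 March 1995.
Base term: 16 March 1995 + 19 years → 16 March 2014.
Office Delay Adjustment: +115 days → 9 July 2014.
Prosecution Delay Deduction: −101 days → 30 March 2014.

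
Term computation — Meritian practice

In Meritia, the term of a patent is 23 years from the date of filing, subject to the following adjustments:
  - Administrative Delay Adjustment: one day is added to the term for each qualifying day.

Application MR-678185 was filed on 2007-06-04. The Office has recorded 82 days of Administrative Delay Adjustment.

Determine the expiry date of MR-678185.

August 25, 2030

Base term: filing date + 23 years → 4 June 2030.
Administrative Delay Adjustment: +82 days → 25 August 2030.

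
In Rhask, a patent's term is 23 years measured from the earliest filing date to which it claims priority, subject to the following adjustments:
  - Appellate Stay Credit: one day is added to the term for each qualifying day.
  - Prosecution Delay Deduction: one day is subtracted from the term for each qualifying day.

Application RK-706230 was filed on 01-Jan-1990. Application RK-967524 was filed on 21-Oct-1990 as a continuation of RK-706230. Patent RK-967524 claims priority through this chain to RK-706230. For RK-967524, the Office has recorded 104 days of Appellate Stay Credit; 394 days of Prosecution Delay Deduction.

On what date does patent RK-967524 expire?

Earliest priority filing: 1 January 1990.
Base term: 1 January 1990 + 23 years → 1 January 2013.
Appellate Stay Credit: +104 days → 15 April 2013.
Prosecution Delay Deduction: −394 days → 17 March 2012.

March 17, 2012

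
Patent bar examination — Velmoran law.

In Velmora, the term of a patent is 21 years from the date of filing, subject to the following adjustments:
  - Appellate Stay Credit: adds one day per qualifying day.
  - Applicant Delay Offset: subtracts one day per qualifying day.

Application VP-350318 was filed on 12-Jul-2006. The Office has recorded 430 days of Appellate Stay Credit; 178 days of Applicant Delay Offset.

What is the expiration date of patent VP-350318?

March 20, 2028

Base term: filing date + 21 years → 12 July 2027.
Appellate Stay Credit: +430 days → 14 September 2028.
Applicant Delay Offset: −178 days → 20 March 2028.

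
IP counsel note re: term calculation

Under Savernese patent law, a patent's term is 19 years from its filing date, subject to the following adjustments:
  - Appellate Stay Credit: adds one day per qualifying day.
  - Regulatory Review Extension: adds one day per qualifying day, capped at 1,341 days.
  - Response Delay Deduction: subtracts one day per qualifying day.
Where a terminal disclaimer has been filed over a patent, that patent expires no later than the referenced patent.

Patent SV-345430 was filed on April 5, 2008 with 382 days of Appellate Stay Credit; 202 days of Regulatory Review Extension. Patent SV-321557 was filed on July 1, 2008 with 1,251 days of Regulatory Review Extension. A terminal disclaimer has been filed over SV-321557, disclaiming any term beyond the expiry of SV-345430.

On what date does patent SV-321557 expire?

Natural term of SV-321557:
  Base: filing + 19 years → 1 July 2027.
  Regulatory Review Extension: 1251 days (within the 1341-day cap) → +1251 days → 3 December 2030.
Expiry of referenced patent SV-345430:
  Base: filing + 19 years → 5 April 2027.
  Appellate Stay Credit: +382 days → 21 April 2028.
  Regulatory Review Extension: 202 days (within the 1341-day cap) → +202 days → 9 November 2028.
Terminal disclaimer: SV-321557 expires on the earlier of 3 December 2030 and 9 November 2028.

November 9, 2028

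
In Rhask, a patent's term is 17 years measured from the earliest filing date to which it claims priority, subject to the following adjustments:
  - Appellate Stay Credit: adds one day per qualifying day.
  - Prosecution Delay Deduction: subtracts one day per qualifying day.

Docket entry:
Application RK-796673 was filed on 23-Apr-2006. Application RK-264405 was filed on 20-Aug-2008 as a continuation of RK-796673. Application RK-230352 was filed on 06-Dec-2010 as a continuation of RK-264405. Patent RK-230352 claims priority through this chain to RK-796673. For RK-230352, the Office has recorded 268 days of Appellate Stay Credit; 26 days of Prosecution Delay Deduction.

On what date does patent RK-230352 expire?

Earliest priority filing: 23 April 2006.
Base term: 23 April 2006 + 17 years → 23 April 2023.
Appellate Stay Credit: +268 days → 16 January 2024.
Prosecution Delay Deduction: −26 days → 21 December 2023.

December 21, 2023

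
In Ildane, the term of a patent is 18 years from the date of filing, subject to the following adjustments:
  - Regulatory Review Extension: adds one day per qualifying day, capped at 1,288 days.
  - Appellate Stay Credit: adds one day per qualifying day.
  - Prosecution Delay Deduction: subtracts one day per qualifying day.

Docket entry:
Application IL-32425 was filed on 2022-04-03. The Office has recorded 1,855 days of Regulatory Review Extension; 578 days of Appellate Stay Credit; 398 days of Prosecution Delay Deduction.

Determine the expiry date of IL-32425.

Base term: filing date + 18 years → 3 April 2040.
Regulatory Review Extension: 1855 days claimed exceeds the 1288-day cap, so +1288 days → 13 October 2043.
Appellate Stay Credit: +578 days → 13 May 2045.
Prosecution Delay Deduction: −398 days → 10 April 2044.

2044-04-10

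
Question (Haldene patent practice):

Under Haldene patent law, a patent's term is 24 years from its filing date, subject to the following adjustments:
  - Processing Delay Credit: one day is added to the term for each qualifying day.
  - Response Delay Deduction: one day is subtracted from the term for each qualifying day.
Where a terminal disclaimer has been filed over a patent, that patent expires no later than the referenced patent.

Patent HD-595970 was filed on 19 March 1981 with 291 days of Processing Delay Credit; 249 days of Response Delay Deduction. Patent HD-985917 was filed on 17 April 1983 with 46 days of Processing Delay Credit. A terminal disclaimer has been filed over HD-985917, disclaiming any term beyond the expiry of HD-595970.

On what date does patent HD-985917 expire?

Natural term of HD-985917:
  Base: filing + 24 years → 17 April 2007.
  Processing Delay Credit: +46 days → 2 June 2007.
Expiry of referenced patent HD-595970:
  Base: filing + 24 years → 19 March 2005.
  Processing Delay Credit: +291 days → 4 January 2006.
  Response Delay Deduction: −249 days → 30 April 2005.
Terminal disclaimer: HD-985917 expires on the earlier of 2 June 2007 and 30 April 2005.

2005-04-30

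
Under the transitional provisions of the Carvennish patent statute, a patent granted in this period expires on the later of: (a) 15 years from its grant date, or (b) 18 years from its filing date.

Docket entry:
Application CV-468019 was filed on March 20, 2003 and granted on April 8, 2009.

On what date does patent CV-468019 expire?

2024-04-08

(a) grant + 15 years → 8 April 2024.
(b) filing + 18 years → 20 March 2021.
Later of the two: 8 April 2024.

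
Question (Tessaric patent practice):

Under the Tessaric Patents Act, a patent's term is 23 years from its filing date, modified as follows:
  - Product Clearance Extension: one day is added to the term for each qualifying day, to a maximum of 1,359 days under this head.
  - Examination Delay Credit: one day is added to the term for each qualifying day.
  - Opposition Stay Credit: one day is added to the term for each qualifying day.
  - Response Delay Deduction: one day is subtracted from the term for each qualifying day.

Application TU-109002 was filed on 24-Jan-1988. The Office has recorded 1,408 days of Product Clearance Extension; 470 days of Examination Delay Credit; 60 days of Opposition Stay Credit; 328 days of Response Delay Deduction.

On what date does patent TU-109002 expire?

Base term: filing date + 23 years → 24 January 2011.
Product Clearance Extension: 1408 days claimed exceeds the 1359-day cap, so +1359 days → 14 October 2014.
Examination Delay Credit: +470 days → 27 January 2016.
Opposition Stay Credit: +60 days → 27 March 2016.
Response Delay Deduction: −328 days → 4 May 2015.

May 4, 2015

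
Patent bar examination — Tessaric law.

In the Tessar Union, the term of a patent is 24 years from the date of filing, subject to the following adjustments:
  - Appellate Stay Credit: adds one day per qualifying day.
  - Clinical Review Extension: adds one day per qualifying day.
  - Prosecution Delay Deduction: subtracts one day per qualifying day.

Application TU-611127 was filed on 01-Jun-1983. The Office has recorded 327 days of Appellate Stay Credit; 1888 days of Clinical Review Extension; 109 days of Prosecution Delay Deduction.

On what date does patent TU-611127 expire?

Base term: filing date + 24 years → 1 June 2007.
Appellate Stay Credit: +327 days → 23 April 2008.
Clinical Review Extension: +1888 days → 24 June 2013.
Prosecution Delay Deduction: −109 days → 7 March 2013.

March 7, 2013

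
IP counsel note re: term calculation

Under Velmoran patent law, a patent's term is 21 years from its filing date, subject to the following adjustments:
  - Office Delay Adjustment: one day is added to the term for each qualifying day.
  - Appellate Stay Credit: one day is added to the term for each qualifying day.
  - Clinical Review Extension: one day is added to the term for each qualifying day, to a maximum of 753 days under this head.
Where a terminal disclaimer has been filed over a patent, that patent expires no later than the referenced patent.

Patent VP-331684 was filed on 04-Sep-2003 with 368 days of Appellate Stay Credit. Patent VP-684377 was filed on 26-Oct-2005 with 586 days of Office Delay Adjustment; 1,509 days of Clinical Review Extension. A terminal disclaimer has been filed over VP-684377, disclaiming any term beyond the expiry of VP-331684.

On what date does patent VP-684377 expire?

September 7, 2025

Natural term of VP-684377:
  Base: filing + 21 years → 26 October 2026.
  Office Delay Adjustment: +586 days → 3 June 2028.
  Clinical Review Extension: 1509 days claimed exceeds the 753-day cap, so +753 days → 26 June 2030.
Expiry of referenced patent VP-331684:
  Base: filing + 21 years → 4 September 2024.
  Appellate Stay Credit: +368 days → 7 September 2025.
Terminal disclaimer: VP-684377 expires on the earlier of 26 June 2030 and 7 September 2025.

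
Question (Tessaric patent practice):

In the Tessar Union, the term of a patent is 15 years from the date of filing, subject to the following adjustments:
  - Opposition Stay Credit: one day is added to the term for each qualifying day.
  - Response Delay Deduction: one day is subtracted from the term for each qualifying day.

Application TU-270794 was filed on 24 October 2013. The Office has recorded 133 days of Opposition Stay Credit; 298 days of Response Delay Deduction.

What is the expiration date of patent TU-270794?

Base term: filing date + 15 years → 24 October 2028.
Opposition Stay Credit: +133 days → 6 March 2029.
Response Delay Deduction: −298 days → 12 May 2028.

2028-05-12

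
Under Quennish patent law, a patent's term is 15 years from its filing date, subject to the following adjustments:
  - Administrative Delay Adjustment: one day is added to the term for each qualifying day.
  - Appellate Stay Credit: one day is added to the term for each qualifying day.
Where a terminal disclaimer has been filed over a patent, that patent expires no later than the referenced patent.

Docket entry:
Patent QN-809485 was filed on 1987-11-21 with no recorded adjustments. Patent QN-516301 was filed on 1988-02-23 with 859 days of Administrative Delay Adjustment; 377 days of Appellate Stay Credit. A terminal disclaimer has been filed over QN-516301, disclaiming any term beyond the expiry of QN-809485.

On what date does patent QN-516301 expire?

Natural term of QN-516301:
  Base: filing + 15 years → 23 February 2003.
  Administrative Delay Adjustment: +859 days → 1 July 2005.
  Appellate Stay Credit: +377 days → 13 July 2006.
Expiry of referenced patent QN-809485:
  Base: filing + 15 years → 21 November 2002.
Terminal disclaimer: QN-516301 expires on the earlier of 13 July 2006 and 21 November 2002.

2002-11-21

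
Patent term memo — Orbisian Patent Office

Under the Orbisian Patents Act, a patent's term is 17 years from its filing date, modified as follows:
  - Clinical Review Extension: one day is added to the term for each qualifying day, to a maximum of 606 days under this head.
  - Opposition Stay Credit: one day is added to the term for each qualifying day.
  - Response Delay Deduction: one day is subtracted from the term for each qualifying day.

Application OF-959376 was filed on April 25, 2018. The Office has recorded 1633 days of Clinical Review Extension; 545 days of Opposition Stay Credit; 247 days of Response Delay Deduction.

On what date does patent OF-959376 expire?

Base term: filing date + 17 years → 25 April 2035.
Clinical Review Extension: 1633 days claimed exceeds the 606-day cap, so +606 days → 21 December 2036.
Opposition Stay Credit: +545 days → 19 June 2038.
Response Delay Deduction: −247 days → 15 October 2037.

October 15, 2037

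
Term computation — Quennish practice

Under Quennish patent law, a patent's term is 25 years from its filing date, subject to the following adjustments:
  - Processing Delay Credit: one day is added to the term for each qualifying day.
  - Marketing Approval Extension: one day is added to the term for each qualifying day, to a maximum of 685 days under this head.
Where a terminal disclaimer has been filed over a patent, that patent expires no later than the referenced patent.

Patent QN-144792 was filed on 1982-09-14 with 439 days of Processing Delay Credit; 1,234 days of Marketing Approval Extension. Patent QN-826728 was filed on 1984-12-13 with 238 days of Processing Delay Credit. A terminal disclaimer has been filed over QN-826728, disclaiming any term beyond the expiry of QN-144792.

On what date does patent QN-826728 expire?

August 8, 2010

Natural term of QN-826728:
  Base: filing + 25 years → 13 December 2009.
  Processing Delay Credit: +238 days → 8 August 2010.
Expiry of referenced patent QN-144792:
  Base: filing + 25 years → 14 September 2007.
  Processing Delay Credit: +439 days → 26 November 2008.
  Marketing Approval Extension: 1234 days claimed exceeds the 685-day cap, so +685 days → 12 October 2010.
Terminal disclaimer: QN-826728 expires on the earlier of 8 August 2010 and 12 October 2010.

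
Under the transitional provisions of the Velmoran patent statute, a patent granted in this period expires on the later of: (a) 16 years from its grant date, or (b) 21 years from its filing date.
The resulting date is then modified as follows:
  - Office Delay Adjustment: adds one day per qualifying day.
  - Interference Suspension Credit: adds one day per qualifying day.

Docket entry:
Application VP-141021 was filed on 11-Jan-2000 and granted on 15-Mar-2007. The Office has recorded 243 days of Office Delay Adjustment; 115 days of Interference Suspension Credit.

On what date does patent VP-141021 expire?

(a) grant + 16 years → 15 March 2023.
(b) filing + 21 years → 11 January 2021.
Later of the two: 15 March 2023.
Office Delay Adjustment: +243 days → 13 November 2023.
Interference Suspension Credit: +115 days → 7 March 2024.

2024-03-07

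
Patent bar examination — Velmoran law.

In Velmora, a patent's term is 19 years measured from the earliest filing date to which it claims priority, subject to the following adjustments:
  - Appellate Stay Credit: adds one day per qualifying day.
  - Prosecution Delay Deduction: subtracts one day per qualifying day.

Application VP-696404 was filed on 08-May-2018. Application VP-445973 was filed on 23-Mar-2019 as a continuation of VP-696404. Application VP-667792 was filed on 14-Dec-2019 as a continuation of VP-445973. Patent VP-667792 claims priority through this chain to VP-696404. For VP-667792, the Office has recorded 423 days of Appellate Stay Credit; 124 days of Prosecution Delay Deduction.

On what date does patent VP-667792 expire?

Earliest priority filing: 8 May 2018.
Base term: 8 May 2018 + 19 years → 8 May 2037.
Appellate Stay Credit: +423 days → 5 July 2038.
Prosecution Delay Deduction: −124 days → 3 March 2038.

March 3, 2038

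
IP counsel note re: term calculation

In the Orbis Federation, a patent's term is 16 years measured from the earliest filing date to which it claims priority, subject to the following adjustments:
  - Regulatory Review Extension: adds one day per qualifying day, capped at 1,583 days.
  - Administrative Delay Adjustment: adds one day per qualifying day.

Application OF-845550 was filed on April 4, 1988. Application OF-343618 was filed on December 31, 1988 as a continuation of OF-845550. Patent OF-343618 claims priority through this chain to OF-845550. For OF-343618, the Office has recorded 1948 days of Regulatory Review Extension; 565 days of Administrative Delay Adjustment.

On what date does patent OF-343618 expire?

February 20, 2010

Earliest priority filing: 4 April 1988.
Base term: 4 April 1988 + 16 years → 4 April 2004.
Regulatory Review Extension: 1948 days claimed exceeds the 1583-day cap, so +1583 days → 4 August 2008.
Administrative Delay Adjustment: +565 days → 20 February 2010.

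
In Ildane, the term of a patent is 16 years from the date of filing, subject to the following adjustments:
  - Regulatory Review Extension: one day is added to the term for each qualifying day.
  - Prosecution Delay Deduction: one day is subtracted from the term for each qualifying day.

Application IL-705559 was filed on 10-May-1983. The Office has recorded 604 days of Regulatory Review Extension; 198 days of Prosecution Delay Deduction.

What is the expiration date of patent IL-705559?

2000-06-19

Base term: filing date + 16 years → 10 May 1999.
Regulatory Review Extension: +604 days → 3 January 2001.
Prosecution Delay Deduction: −198 days → 19 June 2000.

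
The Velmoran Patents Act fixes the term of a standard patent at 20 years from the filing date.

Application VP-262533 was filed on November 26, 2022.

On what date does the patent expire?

Filing date + 20 years → 26 November 2042.

2042-11-26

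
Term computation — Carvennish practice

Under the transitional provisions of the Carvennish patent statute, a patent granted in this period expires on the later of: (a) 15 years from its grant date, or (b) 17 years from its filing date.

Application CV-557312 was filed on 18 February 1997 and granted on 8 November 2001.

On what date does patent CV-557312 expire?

(a) grant + 15 years → 8 November 2016.
(b) filing + 17 years → 18 February 2014.
Later of the two: 8 November 2016.

2016-11-08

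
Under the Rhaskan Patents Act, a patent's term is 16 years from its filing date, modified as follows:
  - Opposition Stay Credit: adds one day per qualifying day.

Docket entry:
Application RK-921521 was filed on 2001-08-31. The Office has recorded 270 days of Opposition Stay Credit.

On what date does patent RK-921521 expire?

Base term: filing date + 16 years → 31 August 2017.
Opposition Stay Credit: +270 days → 28 May 2018.

2018-05-28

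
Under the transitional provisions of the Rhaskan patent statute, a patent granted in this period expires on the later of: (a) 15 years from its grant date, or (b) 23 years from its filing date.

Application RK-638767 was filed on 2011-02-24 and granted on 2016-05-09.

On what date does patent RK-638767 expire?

2034-02-24

(a) grant + 15 years → 9 May 2031.
(b) filing + 23 years → 24 February 2034.
Later of the two: 24 February 2034.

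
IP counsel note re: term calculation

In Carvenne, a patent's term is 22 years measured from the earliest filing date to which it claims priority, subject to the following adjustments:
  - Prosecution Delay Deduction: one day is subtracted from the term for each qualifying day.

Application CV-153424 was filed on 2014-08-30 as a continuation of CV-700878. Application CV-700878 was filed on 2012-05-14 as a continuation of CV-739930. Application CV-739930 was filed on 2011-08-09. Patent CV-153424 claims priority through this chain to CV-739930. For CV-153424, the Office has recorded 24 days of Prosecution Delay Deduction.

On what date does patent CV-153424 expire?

Earliest priority filing: 9 August 2011.
Base term: 9 August 2011 + 22 years → 9 August 2033.
Prosecution Delay Deduction: −24 days → 16 July 2033.

2033-07-16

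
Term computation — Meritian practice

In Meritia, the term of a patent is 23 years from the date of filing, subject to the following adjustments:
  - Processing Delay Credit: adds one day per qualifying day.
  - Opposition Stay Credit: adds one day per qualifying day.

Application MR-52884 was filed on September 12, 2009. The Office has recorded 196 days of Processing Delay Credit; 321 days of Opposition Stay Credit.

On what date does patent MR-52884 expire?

Base term: filing date + 23 years → 12 September 2032.
Processing Delay Credit: +196 days → 27 March 2033.
Opposition Stay Credit: +321 days → 11 February 2034.

2034-02-11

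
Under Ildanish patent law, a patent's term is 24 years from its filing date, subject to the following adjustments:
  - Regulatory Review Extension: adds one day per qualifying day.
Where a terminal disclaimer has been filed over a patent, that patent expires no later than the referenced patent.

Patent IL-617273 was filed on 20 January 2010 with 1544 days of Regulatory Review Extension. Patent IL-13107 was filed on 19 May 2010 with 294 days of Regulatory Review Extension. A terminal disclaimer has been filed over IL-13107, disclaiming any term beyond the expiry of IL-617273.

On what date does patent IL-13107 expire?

Natural term of IL-13107:
  Base: filing + 24 years → 19 May 2034.
  Regulatory Review Extension: +294 days → 9 March 2035.
Expiry of referenced patent IL-617273:
  Base: filing + 24 years → 20 January 2034.
  Regulatory Review Extension: +1544 days → 13 April 2038.
Terminal disclaimer: IL-13107 expires on the earlier of 9 March 2035 and 13 April 2038.

March 9, 2035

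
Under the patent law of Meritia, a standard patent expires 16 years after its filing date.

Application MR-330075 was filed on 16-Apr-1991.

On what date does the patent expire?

April 16, 2007

Filing date + 16 years → 16 April 2007.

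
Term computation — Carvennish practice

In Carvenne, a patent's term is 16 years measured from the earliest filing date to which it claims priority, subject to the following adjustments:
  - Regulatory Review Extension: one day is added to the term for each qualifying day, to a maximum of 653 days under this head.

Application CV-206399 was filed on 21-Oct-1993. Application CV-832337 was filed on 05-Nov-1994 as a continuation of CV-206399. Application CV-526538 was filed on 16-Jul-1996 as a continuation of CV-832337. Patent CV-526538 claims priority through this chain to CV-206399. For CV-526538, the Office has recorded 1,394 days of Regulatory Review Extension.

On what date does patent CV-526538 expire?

Earliest priority filing: 21 October 1993.
Base term: 21 October 1993 + 16 years → 21 October 2009.
Regulatory Review Extension: 1394 days claimed exceeds the 653-day cap, so +653 days → 5 August 2011.

August 5, 2011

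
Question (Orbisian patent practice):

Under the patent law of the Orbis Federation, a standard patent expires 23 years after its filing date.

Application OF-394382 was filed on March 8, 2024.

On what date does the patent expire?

2047-03-08

Filing date + 23 years → 8 March 2047.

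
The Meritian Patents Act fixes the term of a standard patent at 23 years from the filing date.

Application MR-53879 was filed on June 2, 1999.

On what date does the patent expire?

June 2, 2022

Filing date + 23 years → 2 June 2022.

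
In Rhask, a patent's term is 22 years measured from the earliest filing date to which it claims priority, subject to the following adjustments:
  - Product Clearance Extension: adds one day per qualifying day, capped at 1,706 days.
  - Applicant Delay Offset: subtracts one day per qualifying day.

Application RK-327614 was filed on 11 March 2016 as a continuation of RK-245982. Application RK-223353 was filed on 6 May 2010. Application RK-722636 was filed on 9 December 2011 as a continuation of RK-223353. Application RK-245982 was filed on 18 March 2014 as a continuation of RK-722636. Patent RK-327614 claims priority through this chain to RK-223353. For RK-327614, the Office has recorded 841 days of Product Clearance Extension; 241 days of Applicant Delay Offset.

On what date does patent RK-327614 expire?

December 27, 2033

Earliest priority filing: 6 May 2010.
Base term: 6 May 2010 + 22 years → 6 May 2032.
Product Clearance Extension: 841 days (within the 1706-day cap) → +841 days → 25 August 2034.
Applicant Delay Offset: −241 days → 27 December 2033.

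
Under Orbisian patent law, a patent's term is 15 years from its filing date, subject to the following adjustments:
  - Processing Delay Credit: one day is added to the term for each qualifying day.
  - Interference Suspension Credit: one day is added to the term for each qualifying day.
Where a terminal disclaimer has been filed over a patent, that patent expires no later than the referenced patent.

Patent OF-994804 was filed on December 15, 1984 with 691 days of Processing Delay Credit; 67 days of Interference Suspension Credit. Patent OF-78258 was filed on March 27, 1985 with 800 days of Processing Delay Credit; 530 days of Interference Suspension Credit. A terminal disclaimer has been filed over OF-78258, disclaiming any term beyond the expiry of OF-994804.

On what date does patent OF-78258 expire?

January 11, 2002

Natural term of OF-78258:
  Base: filing + 15 years → 27 March 2000.
  Processing Delay Credit: +800 days → 5 June 2002.
  Interference Suspension Credit: +530 days → 17 November 2003.
Expiry of referenced patent OF-994804:
  Base: filing + 15 years → 15 December 1999.
  Processing Delay Credit: +691 days → 5 November 2001.
  Interference Suspension Credit: +67 days → 11 January 2002.
Terminal disclaimer: OF-78258 expires on the earlier of 17 November 2003 and 11 January 2002.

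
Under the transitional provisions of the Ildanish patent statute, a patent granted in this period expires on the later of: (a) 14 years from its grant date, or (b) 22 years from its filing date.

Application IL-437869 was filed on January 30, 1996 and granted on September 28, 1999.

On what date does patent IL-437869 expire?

(a) grant + 14 years → 28 September 2013.
(b) filing + 22 years → 30 January 2018.
Later of the two: 30 January 2018.

2018-01-30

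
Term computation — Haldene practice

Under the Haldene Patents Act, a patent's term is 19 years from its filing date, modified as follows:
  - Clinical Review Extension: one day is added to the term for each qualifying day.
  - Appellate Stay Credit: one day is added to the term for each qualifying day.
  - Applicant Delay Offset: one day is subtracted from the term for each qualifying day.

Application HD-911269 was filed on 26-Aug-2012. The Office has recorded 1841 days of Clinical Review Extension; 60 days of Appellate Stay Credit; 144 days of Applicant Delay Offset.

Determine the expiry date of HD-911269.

Base term: filing date + 19 years → 26 August 2031.
Clinical Review Extension: +1841 days → 9 September 2036.
Appellate Stay Credit: +60 days → 8 November 2036.
Applicant Delay Offset: −144 days → 17 June 2036.

June 17, 2036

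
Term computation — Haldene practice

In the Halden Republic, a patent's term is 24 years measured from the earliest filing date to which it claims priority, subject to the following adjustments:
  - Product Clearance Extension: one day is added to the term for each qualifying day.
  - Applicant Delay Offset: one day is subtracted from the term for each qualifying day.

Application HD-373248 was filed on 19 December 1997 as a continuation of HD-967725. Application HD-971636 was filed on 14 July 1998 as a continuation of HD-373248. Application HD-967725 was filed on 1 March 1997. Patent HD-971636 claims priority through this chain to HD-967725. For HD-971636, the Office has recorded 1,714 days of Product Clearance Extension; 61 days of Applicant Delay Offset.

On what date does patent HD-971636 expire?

Earliest priority filing: 1 March 1997.
Base term: 1 March 1997 + 24 years → 1 March 2021.
Product Clearance Extension: +1714 days → 9 November 2025.
Applicant Delay Offset: −61 days → 9 September 2025.

2025-09-09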